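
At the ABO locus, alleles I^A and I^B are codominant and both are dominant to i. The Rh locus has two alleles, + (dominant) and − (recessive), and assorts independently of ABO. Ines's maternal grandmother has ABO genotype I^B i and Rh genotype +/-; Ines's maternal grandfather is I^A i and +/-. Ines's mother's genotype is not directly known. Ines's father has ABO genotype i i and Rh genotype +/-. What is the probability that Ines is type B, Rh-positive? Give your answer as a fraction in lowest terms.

Ines's mother's ABO genotype from I^B i × I^A i: 1/4 I^A I^B, 1/4 I^A i, 1/4 I^B i, 1/4 i i.
Crossing each possibility with the father i i and summing P(type B): 1/4·1/2 + 1/4·0 + 1/4·1/2 + 1/4·0 = 1/4.
Similarly for Rh via the mother's Rh distribution: P(Rh+) = 3/4.
Independent loci: 1/4 × 3/4 = 3/16.

3/16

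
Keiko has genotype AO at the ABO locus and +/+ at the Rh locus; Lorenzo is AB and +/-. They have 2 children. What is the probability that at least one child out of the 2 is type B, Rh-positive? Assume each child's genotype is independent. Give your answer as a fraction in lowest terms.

7/16

ABO cross AO × AB → 1/2 A, 1/4 B, 1/4 AB.
Rh cross +/+ × +/- → 1 Rh+; so P(type B, Rh-positive) = 1/4 × 1 = 1/4 per child.
P(none) = (3/4)^2 = 9/16; P(at least one) = 1 − 9/16 = 7/16.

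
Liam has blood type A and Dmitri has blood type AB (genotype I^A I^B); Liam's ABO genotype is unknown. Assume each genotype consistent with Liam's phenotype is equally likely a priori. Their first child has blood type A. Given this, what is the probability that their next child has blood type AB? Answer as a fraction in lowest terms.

3/8

Possible genotypes: Liam ∈ {I^A I^A, I^A i}; Dmitri ∈ {I^A I^B}.
Weight each parental genotype pair by prior × P(type-A child):
  I^A I^A × I^A I^B: posterior weight 1/2; P(next child type AB) = 1/2.
  I^A i × I^A I^B: posterior weight 1/2; P(next child type AB) = 1/4.
Weighted sum = 3/8.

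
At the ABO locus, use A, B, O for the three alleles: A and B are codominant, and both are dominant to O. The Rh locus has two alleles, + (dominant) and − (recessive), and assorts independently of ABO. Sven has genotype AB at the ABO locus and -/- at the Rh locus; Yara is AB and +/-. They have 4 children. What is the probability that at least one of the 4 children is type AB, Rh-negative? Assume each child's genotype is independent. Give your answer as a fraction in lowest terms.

175/256

ABO cross AB × AB → 1/4 A, 1/4 B, 1/2 AB.
Rh cross -/- × +/- → 1/2 Rh+, 1/2 Rh-; so P(type AB, Rh-negative) = 1/2 × 1/2 = 1/4 per child.
P(none) = (3/4)^4 = 81/256; P(at least one) = 1 − 81/256 = 175/256.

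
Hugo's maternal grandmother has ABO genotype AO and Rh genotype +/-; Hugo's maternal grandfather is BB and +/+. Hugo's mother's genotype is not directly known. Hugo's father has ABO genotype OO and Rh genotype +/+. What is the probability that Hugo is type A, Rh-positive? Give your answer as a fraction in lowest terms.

1/4

Hugo's mother's ABO genotype from AO × BB: 1/2 AB, 1/2 BO.
Crossing each possibility with the father OO and summing P(type A): 1/2·1/2 + 1/2·0 = 1/4.
Similarly for Rh via the mother's Rh distribution: P(Rh+) = 1.
Independent loci: 1/4 × 1 = 1/4.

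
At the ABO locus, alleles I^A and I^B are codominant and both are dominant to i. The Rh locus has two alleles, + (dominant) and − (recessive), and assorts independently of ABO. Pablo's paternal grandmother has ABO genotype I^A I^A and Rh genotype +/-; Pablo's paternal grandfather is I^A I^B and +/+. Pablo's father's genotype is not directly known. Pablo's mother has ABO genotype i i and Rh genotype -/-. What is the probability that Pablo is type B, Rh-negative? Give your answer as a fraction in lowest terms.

Pablo's father's ABO genotype from I^A I^A × I^A I^B: 1/2 I^A I^A, 1/2 I^A I^B.
Crossing each possibility with the mother i i and summing P(type B): 1/2·0 + 1/2·1/2 = 1/4.
Similarly for Rh via the father's Rh distribution: P(Rh-) = 1/4.
Independent loci: 1/4 × 1/4 = 1/16.

1/16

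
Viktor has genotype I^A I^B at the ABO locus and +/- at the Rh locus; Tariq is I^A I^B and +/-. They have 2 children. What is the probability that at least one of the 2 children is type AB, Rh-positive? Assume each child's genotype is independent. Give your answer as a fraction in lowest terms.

ABO cross I^A I^B × I^A I^B → 1/4 A, 1/4 B, 1/2 AB.
Rh cross +/- × +/- → 3/4 Rh+, 1/4 Rh-; so P(type AB, Rh-positive) = 1/2 × 3/4 = 3/8 per child.
P(none) = (5/8)^2 = 25/64; P(at least one) = 1 − 25/64 = 39/64.

39/64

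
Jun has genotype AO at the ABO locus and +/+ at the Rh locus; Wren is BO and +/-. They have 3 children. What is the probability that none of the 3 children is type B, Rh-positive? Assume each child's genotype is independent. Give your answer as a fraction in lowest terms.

ABO cross AO × BO → 1/4 O, 1/4 A, 1/4 B, 1/4 AB.
Rh cross +/+ × +/- → 1 Rh+; so P(type B, Rh-positive) = 1/4 × 1 = 1/4 per child.
P(not type B, Rh-positive) = 3/4 for one child; (3/4)^3 = 27/64.

27/64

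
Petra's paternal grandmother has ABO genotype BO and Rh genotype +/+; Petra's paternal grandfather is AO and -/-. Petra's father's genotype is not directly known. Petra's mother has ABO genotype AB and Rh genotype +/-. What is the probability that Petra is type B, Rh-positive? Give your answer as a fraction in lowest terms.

9/32

Petra's father's ABO genotype from BO × AO: 1/4 AB, 1/4 AO, 1/4 BO, 1/4 OO.
Crossing each possibility with the mother AB and summing P(type B): 1/4·1/4 + 1/4·1/4 + 1/4·1/2 + 1/4·1/2 = 3/8.
Similarly for Rh via the father's Rh distribution: P(Rh+) = 3/4.
Independent loci: 3/8 × 3/4 = 9/32.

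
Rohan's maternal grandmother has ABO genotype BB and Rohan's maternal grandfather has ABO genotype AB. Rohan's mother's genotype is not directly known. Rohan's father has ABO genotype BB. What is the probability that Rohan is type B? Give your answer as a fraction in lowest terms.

3/4

Rohan's mother's ABO genotype from BB × AB: 1/2 AB, 1/2 BB.
Crossing each possibility with the father BB and summing P(type B): 1/2·1/2 + 1/2·1 = 3/4.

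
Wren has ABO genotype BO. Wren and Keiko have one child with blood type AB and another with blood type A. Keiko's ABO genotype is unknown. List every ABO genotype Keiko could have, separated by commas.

AA, AB, AO

For each candidate genotype of Keiko, check whether crossing it with BO can produce every observed child phenotype.
  AA → possible child types {A, AB} ✓
  AB → possible child types {A, B, AB} ✓
  AO → possible child types {O, A, B, AB} ✓
  BB → possible child types {B} ✗
  BO → possible child types {O, B} ✗
  OO → possible child types {O, B} ✗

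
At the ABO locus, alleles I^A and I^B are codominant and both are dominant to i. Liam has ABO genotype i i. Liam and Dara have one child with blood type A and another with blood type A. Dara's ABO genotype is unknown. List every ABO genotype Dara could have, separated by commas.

For each candidate genotype of Dara, check whether crossing it with i i can produce every observed child phenotype.
  I^A I^A → possible child types {A} ✓
  I^A I^B → possible child types {A, B} ✓
  I^A i → possible child types {O, A} ✓
  I^B I^B → possible child types {B} ✗
  I^B i → possible child types {O, B} ✗
  i i → possible child types {O} ✗

I^A I^A, I^A I^B, I^A i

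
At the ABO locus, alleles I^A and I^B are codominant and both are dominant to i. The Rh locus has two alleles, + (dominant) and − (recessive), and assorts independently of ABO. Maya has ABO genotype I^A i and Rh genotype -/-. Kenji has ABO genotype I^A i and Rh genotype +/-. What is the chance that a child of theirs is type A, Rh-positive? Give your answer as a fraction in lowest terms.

3/8

ABO cross I^A i × I^A i → offspring phenotypes: 1/4 O, 3/4 A.
Rh cross -/- × +/- → 1/2 Rh+, 1/2 Rh-.
Independent loci: P(type A, Rh-positive) = 3/4 × 1/2 = 3/8.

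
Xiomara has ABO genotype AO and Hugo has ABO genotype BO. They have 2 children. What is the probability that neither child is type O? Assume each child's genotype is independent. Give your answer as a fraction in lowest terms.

9/16

ABO cross AO × BO → 1/4 O, 1/4 A, 1/4 B, 1/4 AB.
So P(type O) = 1/4 per child.
P(not type O) = 3/4 for one child; (3/4)^2 = 9/16.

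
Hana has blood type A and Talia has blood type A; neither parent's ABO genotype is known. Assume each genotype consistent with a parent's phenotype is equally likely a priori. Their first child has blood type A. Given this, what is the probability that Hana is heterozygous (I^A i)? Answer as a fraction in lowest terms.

Possible genotypes: Hana ∈ {I^A I^A, I^A i}; Talia ∈ {I^A I^A, I^A i}.
Weight each parental genotype pair by prior × P(type-A child):
  I^A I^A × I^A I^A: posterior weight 4/15.
  I^A I^A × I^A i: posterior weight 4/15.
  I^A i × I^A I^A: posterior weight 4/15.
  I^A i × I^A i: posterior weight 1/5.
Sum the posterior weight over pairs where Hana is I^A i: 7/15.

7/15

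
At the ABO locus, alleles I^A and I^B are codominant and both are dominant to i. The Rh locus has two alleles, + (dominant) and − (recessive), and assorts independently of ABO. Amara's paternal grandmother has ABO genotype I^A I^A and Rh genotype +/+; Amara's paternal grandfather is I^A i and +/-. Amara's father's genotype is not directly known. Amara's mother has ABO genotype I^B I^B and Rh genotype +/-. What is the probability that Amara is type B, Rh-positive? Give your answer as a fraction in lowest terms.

7/32

Amara's father's ABO genotype from I^A I^A × I^A i: 1/2 I^A I^A, 1/2 I^A i.
Crossing each possibility with the mother I^B I^B and summing P(type B): 1/2·0 + 1/2·1/2 = 1/4.
Similarly for Rh via the father's Rh distribution: P(Rh+) = 7/8.
Independent loci: 1/4 × 7/8 = 7/32.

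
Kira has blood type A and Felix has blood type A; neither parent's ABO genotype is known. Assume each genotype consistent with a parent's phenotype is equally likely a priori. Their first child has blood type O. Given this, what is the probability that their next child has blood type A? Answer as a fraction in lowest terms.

Possible genotypes: Kira ∈ {AA, AO}; Felix ∈ {AA, AO}.
Weight each parental genotype pair by prior × P(type-O child):
  AO × AO: posterior weight 1; P(next child type A) = 3/4.
Weighted sum = 3/4.

3/4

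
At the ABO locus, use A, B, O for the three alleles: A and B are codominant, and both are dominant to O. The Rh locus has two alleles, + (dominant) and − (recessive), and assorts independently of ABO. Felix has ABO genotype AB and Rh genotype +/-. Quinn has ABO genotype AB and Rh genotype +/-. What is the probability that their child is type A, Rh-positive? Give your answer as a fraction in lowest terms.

3/16

ABO cross AB × AB → offspring phenotypes: 1/4 A, 1/4 B, 1/2 AB.
Rh cross +/- × +/- → 3/4 Rh+, 1/4 Rh-.
Independent loci: P(type A, Rh-positive) = 1/4 × 3/4 = 3/16.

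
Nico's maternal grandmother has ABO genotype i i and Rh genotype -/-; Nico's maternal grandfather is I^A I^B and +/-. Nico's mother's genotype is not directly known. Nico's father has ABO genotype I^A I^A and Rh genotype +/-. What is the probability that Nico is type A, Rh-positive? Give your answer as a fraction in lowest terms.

Nico's mother's ABO genotype from i i × I^A I^B: 1/2 I^A i, 1/2 I^B i.
Crossing each possibility with the father I^A I^A and summing P(type A): 1/2·1 + 1/2·1/2 = 3/4.
Similarly for Rh via the mother's Rh distribution: P(Rh+) = 5/8.
Independent loci: 3/4 × 5/8 = 15/32.

15/32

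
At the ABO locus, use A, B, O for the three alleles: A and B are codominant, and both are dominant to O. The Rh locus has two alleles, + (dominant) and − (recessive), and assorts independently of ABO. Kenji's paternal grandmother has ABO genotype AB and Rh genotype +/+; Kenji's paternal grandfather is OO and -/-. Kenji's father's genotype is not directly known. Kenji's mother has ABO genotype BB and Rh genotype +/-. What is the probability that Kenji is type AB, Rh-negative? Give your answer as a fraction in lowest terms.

1/16

Kenji's father's ABO genotype from AB × OO: 1/2 AO, 1/2 BO.
Crossing each possibility with the mother BB and summing P(type AB): 1/2·1/2 + 1/2·0 = 1/4.
Similarly for Rh via the father's Rh distribution: P(Rh-) = 1/4.
Independent loci: 1/4 × 1/4 = 1/16.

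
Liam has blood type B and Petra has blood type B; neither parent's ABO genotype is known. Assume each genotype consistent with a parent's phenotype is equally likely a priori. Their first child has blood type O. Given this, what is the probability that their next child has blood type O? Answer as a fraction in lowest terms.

1/4

Possible genotypes: Liam ∈ {BB, BO}; Petra ∈ {BB, BO}.
Weight each parental genotype pair by prior × P(type-O child):
  BO × BO: posterior weight 1; P(next child type O) = 1/4.
Weighted sum = 1/4.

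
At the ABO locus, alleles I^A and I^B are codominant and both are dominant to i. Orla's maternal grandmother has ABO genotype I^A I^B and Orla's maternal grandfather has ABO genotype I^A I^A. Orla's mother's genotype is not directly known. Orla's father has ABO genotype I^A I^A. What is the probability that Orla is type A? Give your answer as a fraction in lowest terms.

Orla's mother's ABO genotype from I^A I^B × I^A I^A: 1/2 I^A I^A, 1/2 I^A I^B.
Crossing each possibility with the father I^A I^A and summing P(type A): 1/2·1 + 1/2·1/2 = 3/4.

3/4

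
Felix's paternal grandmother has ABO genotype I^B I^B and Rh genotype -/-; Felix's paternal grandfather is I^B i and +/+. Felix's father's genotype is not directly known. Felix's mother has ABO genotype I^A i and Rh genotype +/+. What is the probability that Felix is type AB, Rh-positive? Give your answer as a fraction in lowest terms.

3/8

Felix's father's ABO genotype from I^B I^B × I^B i: 1/2 I^B I^B, 1/2 I^B i.
Crossing each possibility with the mother I^A i and summing P(type AB): 1/2·1/2 + 1/2·1/4 = 3/8.
Similarly for Rh via the father's Rh distribution: P(Rh+) = 1.
Independent loci: 3/8 × 1 = 3/8.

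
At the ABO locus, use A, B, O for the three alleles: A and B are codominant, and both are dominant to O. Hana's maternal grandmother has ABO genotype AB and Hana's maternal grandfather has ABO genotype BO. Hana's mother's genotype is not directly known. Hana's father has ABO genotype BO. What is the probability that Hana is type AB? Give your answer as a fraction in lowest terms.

1/8

Hana's mother's ABO genotype from AB × BO: 1/4 AB, 1/4 AO, 1/4 BB, 1/4 BO.
Crossing each possibility with the father BO and summing P(type AB): 1/4·1/4 + 1/4·1/4 + 1/4·0 + 1/4·0 = 1/8.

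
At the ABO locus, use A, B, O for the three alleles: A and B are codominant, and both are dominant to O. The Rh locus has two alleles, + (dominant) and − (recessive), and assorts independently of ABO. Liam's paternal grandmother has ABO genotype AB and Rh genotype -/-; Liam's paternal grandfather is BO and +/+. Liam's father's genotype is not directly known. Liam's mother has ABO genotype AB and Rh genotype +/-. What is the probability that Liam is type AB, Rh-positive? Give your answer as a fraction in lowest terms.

Liam's father's ABO genotype from AB × BO: 1/4 AB, 1/4 AO, 1/4 BB, 1/4 BO.
Crossing each possibility with the mother AB and summing P(type AB): 1/4·1/2 + 1/4·1/4 + 1/4·1/2 + 1/4·1/4 = 3/8.
Similarly for Rh via the father's Rh distribution: P(Rh+) = 3/4.
Independent loci: 3/8 × 3/4 = 9/32.

9/32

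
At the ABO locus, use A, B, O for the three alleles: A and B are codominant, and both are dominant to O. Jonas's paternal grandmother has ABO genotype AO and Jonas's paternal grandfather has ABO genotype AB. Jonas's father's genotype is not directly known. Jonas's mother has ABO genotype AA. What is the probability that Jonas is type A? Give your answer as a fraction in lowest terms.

Jonas's father's ABO genotype from AO × AB: 1/4 AA, 1/4 AB, 1/4 AO, 1/4 BO.
Crossing each possibility with the mother AA and summing P(type A): 1/4·1 + 1/4·1/2 + 1/4·1 + 1/4·1/2 = 3/4.

3/4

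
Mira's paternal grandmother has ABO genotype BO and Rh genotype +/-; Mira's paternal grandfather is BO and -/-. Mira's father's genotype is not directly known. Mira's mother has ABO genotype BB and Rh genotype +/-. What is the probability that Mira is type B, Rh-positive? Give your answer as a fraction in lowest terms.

Mira's father's ABO genotype from BO × BO: 1/4 BB, 1/2 BO, 1/4 OO.
Crossing each possibility with the mother BB and summing P(type B): 1/4·1 + 1/2·1 + 1/4·1 = 1.
Similarly for Rh via the father's Rh distribution: P(Rh+) = 5/8.
Independent loci: 1 × 5/8 = 5/8.

5/8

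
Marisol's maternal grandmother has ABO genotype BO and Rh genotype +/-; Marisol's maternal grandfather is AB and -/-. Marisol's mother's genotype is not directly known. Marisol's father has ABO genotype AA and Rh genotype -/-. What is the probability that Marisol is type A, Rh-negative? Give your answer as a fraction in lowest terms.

Marisol's mother's ABO genotype from BO × AB: 1/4 AB, 1/4 AO, 1/4 BB, 1/4 BO.
Crossing each possibility with the father AA and summing P(type A): 1/4·1/2 + 1/4·1 + 1/4·0 + 1/4·1/2 = 1/2.
Similarly for Rh via the mother's Rh distribution: P(Rh-) = 3/4.
Independent loci: 1/2 × 3/4 = 3/8.

3/8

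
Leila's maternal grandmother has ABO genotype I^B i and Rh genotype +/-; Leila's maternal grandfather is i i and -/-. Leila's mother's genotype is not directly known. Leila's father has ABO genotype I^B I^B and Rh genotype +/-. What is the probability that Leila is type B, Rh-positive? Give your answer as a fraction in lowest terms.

Leila's mother's ABO genotype from I^B i × i i: 1/2 I^B i, 1/2 i i.
Crossing each possibility with the father I^B I^B and summing P(type B): 1/2·1 + 1/2·1 = 1.
Similarly for Rh via the mother's Rh distribution: P(Rh+) = 5/8.
Independent loci: 1 × 5/8 = 5/8.

5/8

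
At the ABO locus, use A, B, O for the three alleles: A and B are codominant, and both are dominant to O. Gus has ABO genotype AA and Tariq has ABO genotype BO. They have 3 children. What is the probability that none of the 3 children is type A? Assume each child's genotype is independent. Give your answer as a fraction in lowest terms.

1/8

ABO cross AA × BO → 1/2 A, 1/2 AB.
So P(type A) = 1/2 per child.
P(not type A) = 1/2 for one child; (1/2)^3 = 1/8.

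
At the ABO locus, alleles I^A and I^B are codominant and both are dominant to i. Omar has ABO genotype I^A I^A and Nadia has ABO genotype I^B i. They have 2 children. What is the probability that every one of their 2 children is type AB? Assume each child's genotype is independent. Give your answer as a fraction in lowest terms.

1/4

ABO cross I^A I^A × I^B i → 1/2 A, 1/2 AB.
So P(type AB) = 1/2 per child.
All 2 independent: (1/2)^2 = 1/4.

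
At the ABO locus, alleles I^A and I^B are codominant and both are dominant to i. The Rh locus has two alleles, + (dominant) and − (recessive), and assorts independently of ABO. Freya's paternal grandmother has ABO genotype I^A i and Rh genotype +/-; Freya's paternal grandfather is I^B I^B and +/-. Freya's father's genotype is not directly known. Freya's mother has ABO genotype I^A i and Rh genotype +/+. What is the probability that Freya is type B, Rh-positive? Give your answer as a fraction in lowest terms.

Freya's father's ABO genotype from I^A i × I^B I^B: 1/2 I^A I^B, 1/2 I^B i.
Crossing each possibility with the mother I^A i and summing P(type B): 1/2·1/4 + 1/2·1/4 = 1/4.
Similarly for Rh via the father's Rh distribution: P(Rh+) = 1.
Independent loci: 1/4 × 1 = 1/4.

1/4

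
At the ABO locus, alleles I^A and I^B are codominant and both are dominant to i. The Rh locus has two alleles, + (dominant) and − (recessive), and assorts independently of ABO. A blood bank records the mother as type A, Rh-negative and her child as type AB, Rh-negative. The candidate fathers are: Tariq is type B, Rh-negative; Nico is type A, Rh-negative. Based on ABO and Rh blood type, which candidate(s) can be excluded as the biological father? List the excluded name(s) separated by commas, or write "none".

A candidate is excluded only if no genotype consistent with his phenotype could produce a type AB, Rh-negative child with a type A, Rh-negative mother.
Nico (type A, Rh-): no genotype consistent with that phenotype can produce a type-AB Rh- child with a type-A mother.

Nico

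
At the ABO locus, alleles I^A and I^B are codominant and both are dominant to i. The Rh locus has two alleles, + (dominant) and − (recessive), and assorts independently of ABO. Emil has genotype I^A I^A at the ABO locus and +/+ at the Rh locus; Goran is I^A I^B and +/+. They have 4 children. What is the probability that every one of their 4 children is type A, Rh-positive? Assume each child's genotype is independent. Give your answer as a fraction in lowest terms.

1/16

ABO cross I^A I^A × I^A I^B → 1/2 A, 1/2 AB.
Rh cross +/+ × +/+ → 1 Rh+; so P(type A, Rh-positive) = 1/2 × 1 = 1/2 per child.
All 4 independent: (1/2)^4 = 1/16.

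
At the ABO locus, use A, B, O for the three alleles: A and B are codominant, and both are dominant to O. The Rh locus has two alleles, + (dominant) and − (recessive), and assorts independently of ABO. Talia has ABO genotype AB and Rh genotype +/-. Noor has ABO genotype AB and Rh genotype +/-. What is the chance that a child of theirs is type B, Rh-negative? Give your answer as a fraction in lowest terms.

1/16

ABO cross AB × AB → offspring phenotypes: 1/4 A, 1/4 B, 1/2 AB.
Rh cross +/- × +/- → 3/4 Rh+, 1/4 Rh-.
Independent loci: P(type B, Rh-negative) = 1/4 × 1/4 = 1/16.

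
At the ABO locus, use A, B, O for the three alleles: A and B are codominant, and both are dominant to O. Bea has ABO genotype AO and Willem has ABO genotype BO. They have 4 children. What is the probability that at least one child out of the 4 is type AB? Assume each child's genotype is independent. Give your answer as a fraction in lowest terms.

175/256

ABO cross AO × BO → 1/4 O, 1/4 A, 1/4 B, 1/4 AB.
So P(type AB) = 1/4 per child.
P(none) = (3/4)^4 = 81/256; P(at least one) = 1 − 81/256 = 175/256.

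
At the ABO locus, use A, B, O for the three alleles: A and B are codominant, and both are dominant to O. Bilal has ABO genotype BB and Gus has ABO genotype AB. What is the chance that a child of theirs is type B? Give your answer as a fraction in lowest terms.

1/2

ABO cross BB × AB → offspring phenotypes: 1/2 B, 1/2 AB.
So P(type B) = 1/2.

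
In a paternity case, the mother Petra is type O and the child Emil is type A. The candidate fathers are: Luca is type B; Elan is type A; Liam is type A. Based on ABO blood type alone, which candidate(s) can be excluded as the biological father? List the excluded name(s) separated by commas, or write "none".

A candidate is excluded only if no genotype consistent with his phenotype could produce a type A child with a type O mother.
Luca (type B): no genotype consistent with that phenotype can produce a type-A child with a type-O mother.

Luca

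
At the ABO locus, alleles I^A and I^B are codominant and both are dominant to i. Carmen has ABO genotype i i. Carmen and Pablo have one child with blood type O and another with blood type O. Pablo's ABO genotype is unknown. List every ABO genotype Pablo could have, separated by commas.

For each candidate genotype of Pablo, check whether crossing it with i i can produce every observed child phenotype.
  I^A I^A → possible child types {A} ✗
  I^A I^B → possible child types {A, B} ✗
  I^A i → possible child types {O, A} ✓
  I^B I^B → possible child types {B} ✗
  I^B i → possible child types {O, B} ✓
  i i → possible child types {O} ✓

I^A i, I^B i, i i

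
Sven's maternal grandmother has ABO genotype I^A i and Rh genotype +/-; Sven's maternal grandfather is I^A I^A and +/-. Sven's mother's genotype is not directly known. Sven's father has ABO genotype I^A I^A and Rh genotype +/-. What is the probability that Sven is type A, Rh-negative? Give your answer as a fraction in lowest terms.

Sven's mother's ABO genotype from I^A i × I^A I^A: 1/2 I^A I^A, 1/2 I^A i.
Crossing each possibility with the father I^A I^A and summing P(type A): 1/2·1 + 1/2·1 = 1.
Similarly for Rh via the mother's Rh distribution: P(Rh-) = 1/4.
Independent loci: 1 × 1/4 = 1/4.

1/4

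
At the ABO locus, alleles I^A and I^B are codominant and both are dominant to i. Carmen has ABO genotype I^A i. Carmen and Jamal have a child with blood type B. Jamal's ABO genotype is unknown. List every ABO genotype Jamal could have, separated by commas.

I^A I^B, I^B I^B, I^B i

For each candidate genotype of Jamal, check whether crossing it with I^A i can produce every observed child phenotype.
  I^A I^A → possible child types {A} ✗
  I^A I^B → possible child types {A, B, AB} ✓
  I^A i → possible child types {O, A} ✗
  I^B I^B → possible child types {B, AB} ✓
  I^B i → possible child types {O, A, B, AB} ✓
  i i → possible child types {O, A} ✗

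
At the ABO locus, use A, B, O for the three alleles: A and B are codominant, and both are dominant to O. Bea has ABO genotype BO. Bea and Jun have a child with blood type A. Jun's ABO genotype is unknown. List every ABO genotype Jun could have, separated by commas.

For each candidate genotype of Jun, check whether crossing it with BO can produce every observed child phenotype.
  AA → possible child types {A, AB} ✓
  AB → possible child types {A, B, AB} ✓
  AO → possible child types {O, A, B, AB} ✓
  BB → possible child types {B} ✗
  BO → possible child types {O, B} ✗
  OO → possible child types {O, B} ✗

AA, AB, AO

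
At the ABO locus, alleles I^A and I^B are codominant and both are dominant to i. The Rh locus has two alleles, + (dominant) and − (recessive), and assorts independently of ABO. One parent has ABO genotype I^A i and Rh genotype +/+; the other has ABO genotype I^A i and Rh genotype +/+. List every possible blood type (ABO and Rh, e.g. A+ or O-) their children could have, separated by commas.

O+, A+

Gametes from I^A i × I^A i give offspring ABO genotypes I^A I^A, I^A i, i i, i.e. phenotypes O, A.
Rh cross +/+ × +/+ → phenotypes Rh+.
Combining independently: O+, A+.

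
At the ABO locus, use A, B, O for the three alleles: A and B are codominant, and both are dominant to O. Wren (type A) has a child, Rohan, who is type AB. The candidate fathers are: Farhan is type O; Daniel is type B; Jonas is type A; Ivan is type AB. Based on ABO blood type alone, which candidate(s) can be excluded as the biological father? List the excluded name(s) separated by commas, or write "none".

A candidate is excluded only if no genotype consistent with his phenotype could produce a type AB child with a type A mother.
Farhan (type O): no genotype consistent with that phenotype can produce a type-AB child with a type-A mother.
Jonas (type A): no genotype consistent with that phenotype can produce a type-AB child with a type-A mother.

Farhan, Jonas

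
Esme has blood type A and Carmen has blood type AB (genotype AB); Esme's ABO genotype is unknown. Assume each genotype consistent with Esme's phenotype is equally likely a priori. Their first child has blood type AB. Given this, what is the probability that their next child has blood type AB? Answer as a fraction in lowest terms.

Possible genotypes: Esme ∈ {AA, AO}; Carmen ∈ {AB}.
Weight each parental genotype pair by prior × P(type-AB child):
  AA × AB: posterior weight 2/3; P(next child type AB) = 1/2.
  AO × AB: posterior weight 1/3; P(next child type AB) = 1/4.
Weighted sum = 5/12.

5/12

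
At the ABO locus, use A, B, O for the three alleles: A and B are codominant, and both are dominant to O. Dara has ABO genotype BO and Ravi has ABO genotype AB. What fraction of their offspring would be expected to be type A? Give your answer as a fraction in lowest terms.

ABO cross BO × AB → offspring phenotypes: 1/4 A, 1/2 B, 1/4 AB.
So P(type A) = 1/4.

1/4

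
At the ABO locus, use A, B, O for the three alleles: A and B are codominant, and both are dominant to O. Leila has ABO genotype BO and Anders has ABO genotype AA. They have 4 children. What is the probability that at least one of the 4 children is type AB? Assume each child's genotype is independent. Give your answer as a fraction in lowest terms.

ABO cross BO × AA → 1/2 A, 1/2 AB.
So P(type AB) = 1/2 per child.
P(none) = (1/2)^4 = 1/16; P(at least one) = 1 − 1/16 = 15/16.

15/16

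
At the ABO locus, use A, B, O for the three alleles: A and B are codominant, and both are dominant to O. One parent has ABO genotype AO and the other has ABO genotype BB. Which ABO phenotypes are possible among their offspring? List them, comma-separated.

Gametes from AO × BB give offspring ABO genotypes AB, BO, i.e. phenotypes B, AB.

B, AB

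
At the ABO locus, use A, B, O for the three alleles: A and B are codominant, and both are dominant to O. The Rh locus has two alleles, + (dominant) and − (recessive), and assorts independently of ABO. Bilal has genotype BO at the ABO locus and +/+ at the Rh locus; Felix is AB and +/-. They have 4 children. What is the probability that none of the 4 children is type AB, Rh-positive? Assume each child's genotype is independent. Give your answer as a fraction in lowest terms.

ABO cross BO × AB → 1/4 A, 1/2 B, 1/4 AB.
Rh cross +/+ × +/- → 1 Rh+; so P(type AB, Rh-positive) = 1/4 × 1 = 1/4 per child.
P(not type AB, Rh-positive) = 3/4 for one child; (3/4)^4 = 81/256.

81/256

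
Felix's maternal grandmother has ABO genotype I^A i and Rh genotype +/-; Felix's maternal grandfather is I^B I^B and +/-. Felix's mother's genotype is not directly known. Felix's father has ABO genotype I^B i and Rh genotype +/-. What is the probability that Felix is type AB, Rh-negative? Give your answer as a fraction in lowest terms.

Felix's mother's ABO genotype from I^A i × I^B I^B: 1/2 I^A I^B, 1/2 I^B i.
Crossing each possibility with the father I^B i and summing P(type AB): 1/2·1/4 + 1/2·0 = 1/8.
Similarly for Rh via the mother's Rh distribution: P(Rh-) = 1/4.
Independent loci: 1/8 × 1/4 = 1/32.

1/32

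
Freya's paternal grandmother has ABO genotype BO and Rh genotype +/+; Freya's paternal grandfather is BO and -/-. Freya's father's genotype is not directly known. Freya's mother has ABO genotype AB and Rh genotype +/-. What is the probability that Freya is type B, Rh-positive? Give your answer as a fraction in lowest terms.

3/8

Freya's father's ABO genotype from BO × BO: 1/4 BB, 1/2 BO, 1/4 OO.
Crossing each possibility with the mother AB and summing P(type B): 1/4·1/2 + 1/2·1/2 + 1/4·1/2 = 1/2.
Similarly for Rh via the father's Rh distribution: P(Rh+) = 3/4.
Independent loci: 1/2 × 3/4 = 3/8.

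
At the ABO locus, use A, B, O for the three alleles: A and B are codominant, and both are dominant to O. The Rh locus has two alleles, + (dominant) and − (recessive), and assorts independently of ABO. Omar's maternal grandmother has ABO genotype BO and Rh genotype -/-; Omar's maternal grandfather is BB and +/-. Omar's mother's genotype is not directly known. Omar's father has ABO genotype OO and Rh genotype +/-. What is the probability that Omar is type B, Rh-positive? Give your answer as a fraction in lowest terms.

15/32

Omar's mother's ABO genotype from BO × BB: 1/2 BB, 1/2 BO.
Crossing each possibility with the father OO and summing P(type B): 1/2·1 + 1/2·1/2 = 3/4.
Similarly for Rh via the mother's Rh distribution: P(Rh+) = 5/8.
Independent loci: 3/4 × 5/8 = 15/32.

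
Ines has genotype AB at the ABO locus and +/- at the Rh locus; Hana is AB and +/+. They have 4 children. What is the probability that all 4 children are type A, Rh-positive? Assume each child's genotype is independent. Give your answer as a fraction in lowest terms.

1/256

ABO cross AB × AB → 1/4 A, 1/4 B, 1/2 AB.
Rh cross +/- × +/+ → 1 Rh+; so P(type A, Rh-positive) = 1/4 × 1 = 1/4 per child.
All 4 independent: (1/4)^4 = 1/256.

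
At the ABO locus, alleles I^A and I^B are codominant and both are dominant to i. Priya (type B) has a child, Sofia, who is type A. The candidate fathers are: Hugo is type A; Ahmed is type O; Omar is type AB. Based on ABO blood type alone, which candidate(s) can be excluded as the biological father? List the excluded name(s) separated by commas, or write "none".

A candidate is excluded only if no genotype consistent with his phenotype could produce a type A child with a type B mother.
Ahmed (type O): no genotype consistent with that phenotype can produce a type-A child with a type-B mother.

Ahmed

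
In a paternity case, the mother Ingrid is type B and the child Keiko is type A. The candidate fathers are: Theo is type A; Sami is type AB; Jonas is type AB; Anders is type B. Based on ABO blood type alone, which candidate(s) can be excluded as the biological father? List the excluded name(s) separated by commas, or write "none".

A candidate is excluded only if no genotype consistent with his phenotype could produce a type A child with a type B mother.
Anders (type B): no genotype consistent with that phenotype can produce a type-A child with a type-B mother.

Anders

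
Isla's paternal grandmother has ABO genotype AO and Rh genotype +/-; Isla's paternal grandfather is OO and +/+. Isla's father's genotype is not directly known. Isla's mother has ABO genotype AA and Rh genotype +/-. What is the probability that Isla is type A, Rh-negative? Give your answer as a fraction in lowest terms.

Isla's father's ABO genotype from AO × OO: 1/2 AO, 1/2 OO.
Crossing each possibility with the mother AA and summing P(type A): 1/2·1 + 1/2·1 = 1.
Similarly for Rh via the father's Rh distribution: P(Rh-) = 1/8.
Independent loci: 1 × 1/8 = 1/8.

1/8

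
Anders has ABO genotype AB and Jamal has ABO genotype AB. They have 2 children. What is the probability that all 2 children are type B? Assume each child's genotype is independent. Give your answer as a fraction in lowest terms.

ABO cross AB × AB → 1/4 A, 1/4 B, 1/2 AB.
So P(type B) = 1/4 per child.
All 2 independent: (1/4)^2 = 1/16.

1/16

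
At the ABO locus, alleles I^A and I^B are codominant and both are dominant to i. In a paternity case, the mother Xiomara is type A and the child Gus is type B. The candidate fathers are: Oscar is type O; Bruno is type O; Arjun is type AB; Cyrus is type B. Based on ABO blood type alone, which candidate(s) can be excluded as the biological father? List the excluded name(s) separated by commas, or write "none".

Oscar, Bruno

A candidate is excluded only if no genotype consistent with his phenotype could produce a type B child with a type A mother.
Oscar (type O): no genotype consistent with that phenotype can produce a type-B child with a type-A mother.
Bruno (type O): no genotype consistent with that phenotype can produce a type-B child with a type-A mother.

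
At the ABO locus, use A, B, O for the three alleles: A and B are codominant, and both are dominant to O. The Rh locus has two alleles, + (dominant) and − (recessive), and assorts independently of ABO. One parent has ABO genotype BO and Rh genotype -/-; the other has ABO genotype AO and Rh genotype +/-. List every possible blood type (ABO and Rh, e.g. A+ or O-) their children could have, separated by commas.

Gametes from BO × AO give offspring ABO genotypes AB, AO, BO, OO, i.e. phenotypes O, A, B, AB.
Rh cross -/- × +/- → phenotypes Rh+, Rh-.
Combining independently: O+, O-, A+, A-, B+, B-, AB+, AB-.

O+, O-, A+, A-, B+, B-, AB+, AB-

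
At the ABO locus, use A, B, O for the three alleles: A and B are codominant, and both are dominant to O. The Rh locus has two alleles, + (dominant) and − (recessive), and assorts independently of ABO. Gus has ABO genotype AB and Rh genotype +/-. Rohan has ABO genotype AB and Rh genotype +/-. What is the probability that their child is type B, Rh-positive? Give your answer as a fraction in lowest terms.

ABO cross AB × AB → offspring phenotypes: 1/4 A, 1/4 B, 1/2 AB.
Rh cross +/- × +/- → 3/4 Rh+, 1/4 Rh-.
Independent loci: P(type B, Rh-positive) = 1/4 × 3/4 = 3/16.

3/16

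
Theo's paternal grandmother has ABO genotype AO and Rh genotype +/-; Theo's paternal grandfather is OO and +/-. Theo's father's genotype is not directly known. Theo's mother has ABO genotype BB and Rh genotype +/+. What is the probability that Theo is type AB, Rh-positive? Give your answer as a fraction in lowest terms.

Theo's father's ABO genotype from AO × OO: 1/2 AO, 1/2 OO.
Crossing each possibility with the mother BB and summing P(type AB): 1/2·1/2 + 1/2·0 = 1/4.
Similarly for Rh via the father's Rh distribution: P(Rh+) = 1.
Independent loci: 1/4 × 1 = 1/4.

1/4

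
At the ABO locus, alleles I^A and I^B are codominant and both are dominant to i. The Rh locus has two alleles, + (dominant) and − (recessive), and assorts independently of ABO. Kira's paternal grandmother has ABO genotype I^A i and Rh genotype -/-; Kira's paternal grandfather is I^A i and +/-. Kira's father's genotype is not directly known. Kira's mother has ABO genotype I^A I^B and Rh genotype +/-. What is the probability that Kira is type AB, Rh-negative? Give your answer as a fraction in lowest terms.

Kira's father's ABO genotype from I^A i × I^A i: 1/4 I^A I^A, 1/2 I^A i, 1/4 i i.
Crossing each possibility with the mother I^A I^B and summing P(type AB): 1/4·1/2 + 1/2·1/4 + 1/4·0 = 1/4.
Similarly for Rh via the father's Rh distribution: P(Rh-) = 3/8.
Independent loci: 1/4 × 3/8 = 3/32.

3/32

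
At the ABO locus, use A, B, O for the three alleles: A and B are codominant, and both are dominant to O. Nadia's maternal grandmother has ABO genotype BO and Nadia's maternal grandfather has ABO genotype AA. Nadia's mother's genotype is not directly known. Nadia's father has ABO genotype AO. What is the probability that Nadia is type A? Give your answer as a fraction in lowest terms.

5/8

Nadia's mother's ABO genotype from BO × AA: 1/2 AB, 1/2 AO.
Crossing each possibility with the father AO and summing P(type A): 1/2·1/2 + 1/2·3/4 = 5/8.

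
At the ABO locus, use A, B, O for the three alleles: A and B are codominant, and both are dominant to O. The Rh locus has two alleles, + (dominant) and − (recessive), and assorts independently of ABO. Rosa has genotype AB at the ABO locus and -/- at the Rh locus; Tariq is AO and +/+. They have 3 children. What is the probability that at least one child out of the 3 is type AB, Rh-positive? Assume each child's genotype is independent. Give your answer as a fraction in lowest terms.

37/64

ABO cross AB × AO → 1/2 A, 1/4 B, 1/4 AB.
Rh cross -/- × +/+ → 1 Rh+; so P(type AB, Rh-positive) = 1/4 × 1 = 1/4 per child.
P(none) = (3/4)^3 = 27/64; P(at least one) = 1 − 27/64 = 37/64.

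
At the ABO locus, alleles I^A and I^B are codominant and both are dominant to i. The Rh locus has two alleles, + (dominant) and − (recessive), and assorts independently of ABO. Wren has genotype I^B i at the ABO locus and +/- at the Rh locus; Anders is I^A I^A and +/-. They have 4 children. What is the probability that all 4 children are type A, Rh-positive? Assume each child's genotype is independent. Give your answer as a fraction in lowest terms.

81/4096

ABO cross I^B i × I^A I^A → 1/2 A, 1/2 AB.
Rh cross +/- × +/- → 3/4 Rh+, 1/4 Rh-; so P(type A, Rh-positive) = 1/2 × 3/4 = 3/8 per child.
All 4 independent: (3/8)^4 = 81/4096.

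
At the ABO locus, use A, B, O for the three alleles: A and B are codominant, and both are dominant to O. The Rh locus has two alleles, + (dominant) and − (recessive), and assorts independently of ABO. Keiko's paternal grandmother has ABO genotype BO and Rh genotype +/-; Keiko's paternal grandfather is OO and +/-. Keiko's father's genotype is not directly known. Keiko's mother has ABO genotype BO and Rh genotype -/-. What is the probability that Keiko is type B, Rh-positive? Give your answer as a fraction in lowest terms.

5/16

Keiko's father's ABO genotype from BO × OO: 1/2 BO, 1/2 OO.
Crossing each possibility with the mother BO and summing P(type B): 1/2·3/4 + 1/2·1/2 = 5/8.
Similarly for Rh via the father's Rh distribution: P(Rh+) = 1/2.
Independent loci: 5/8 × 1/2 = 5/16.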